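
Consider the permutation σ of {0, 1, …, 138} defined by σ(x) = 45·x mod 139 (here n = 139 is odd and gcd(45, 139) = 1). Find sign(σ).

+1

Trace 129: π^k(129) = [129, 106, 44, 34, 1, 45, 79] for k=0..6.
Decompose π into cycles: lengths [23, 23, 23, 23, 23, 23, 1] (7 cycles, including the fixed point 0).
With 7 cycles on 139 points, sign = (−1)^{139−7} = +1.
Via Zolotarev, sign(π_{45}) = (45|139) = +1.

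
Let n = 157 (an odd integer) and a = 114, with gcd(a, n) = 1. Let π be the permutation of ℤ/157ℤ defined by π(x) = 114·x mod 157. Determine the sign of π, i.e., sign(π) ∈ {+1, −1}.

-1

Orbit of 77 under x↦114x: [77, 143, 131, 19, 125, 120, 21]… (length divides ord_157(114)).
π_114 has 2 disjoint cycles with lengths [156, 1] on {0,…,156}.
With 2 cycles on 157 points, sign = (−1)^{157−2} = -1.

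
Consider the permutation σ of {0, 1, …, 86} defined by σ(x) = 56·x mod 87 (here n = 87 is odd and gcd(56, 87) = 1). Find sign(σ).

Start at x=44: 44 → 28 → 2 → 25 → 8 → 13 → 32 → … (one orbit).
π_56 has 5 disjoint cycles with lengths [28, 28, 28, 2, 1] on {0,…,86}.
With 5 cycles on 87 points, sign = (−1)^{87−5} = +1.
Zolotarev: (56|87) = +1, matching the cycle-count sign.

+1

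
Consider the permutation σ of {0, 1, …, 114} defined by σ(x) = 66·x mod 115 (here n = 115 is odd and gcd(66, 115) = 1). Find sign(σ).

Start at x=6: 6 → 51 → 31 → 91 → 26 → 106 → 96 → … (one orbit).
Cycle lengths of π_66 on ℤ/115ℤ: [22, 22, 22, 22, 22, 1, 1, 1, 1, 1]; 10 cycles in total.
sign(π) = (−1)^{n − #cycles} = (−1)^{115−10} = (−1)^105 = -1.

-1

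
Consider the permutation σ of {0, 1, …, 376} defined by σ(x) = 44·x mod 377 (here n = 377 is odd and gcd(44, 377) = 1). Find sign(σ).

Trace 64: π^k(64) = [64, 177, 248, 356, 207, 60, 1] for k=0..6.
Decompose π into cycles: lengths [28, 28, 28, 28, 28, 28, 28, 28, 28, 28, 28, 28, 28, 4, 4, 4, 1] (17 cycles, including the fixed point 0).
With 17 cycles on 377 points, sign = (−1)^{377−17} = +1.
Check: (44/377) = +1 by Zolotarev.

+1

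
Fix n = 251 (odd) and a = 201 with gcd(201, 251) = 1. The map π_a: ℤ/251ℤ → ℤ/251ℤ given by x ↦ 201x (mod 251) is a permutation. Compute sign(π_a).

Trace 69: π^k(69) = [69, 64, 63, 113, 123, 125, 25] for k=0..6.
Cycle lengths of π_201 on ℤ/251ℤ: [25, 25, 25, 25, 25, 25, 25, 25, 25, 25, 1]; 11 cycles in total.
sign(π) = (−1)^{n − #cycles} = (−1)^{251−11} = (−1)^240 = +1.
The Jacobi symbol (201|251) = +1 (Zolotarev) agrees.

+1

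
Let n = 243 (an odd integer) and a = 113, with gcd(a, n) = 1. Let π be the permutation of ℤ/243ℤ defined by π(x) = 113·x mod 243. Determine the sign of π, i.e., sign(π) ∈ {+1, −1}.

-1

Orbit of 31 under x↦113x: [31, 101, 235, 68, 151, 53, 157]… (length divides ord_243(113)).
π_113 has 6 disjoint cycles with lengths [162, 54, 18, 6, 2, 1] on {0,…,242}.
Σ(ℓ_i−1) = 243−6 = 237; sign = (−1)^237 = -1.
Zolotarev: (113|243) = -1, matching the cycle-count sign.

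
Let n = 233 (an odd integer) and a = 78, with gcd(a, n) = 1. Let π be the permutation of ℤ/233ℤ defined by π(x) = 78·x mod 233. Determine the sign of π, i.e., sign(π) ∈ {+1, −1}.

-1

Trace 186: π^k(186) = [186, 62, 176, 214, 149, 205, 146] for k=0..6.
Cycle type of π: 232 + 1; total 2 cycles.
233 − 2 = 231 transpositions; sign(π) = (−1)^231 = -1.
Via Zolotarev, sign(π_{78}) = (78|233) = -1.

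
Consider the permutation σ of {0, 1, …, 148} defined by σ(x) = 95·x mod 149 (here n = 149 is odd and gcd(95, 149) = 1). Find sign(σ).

Trace 102: π^k(102) = [102, 5, 28, 127, 145, 67, 107] for k=0..6.
Decompose π into cycles: lengths [37, 37, 37, 37, 1] (5 cycles, including the fixed point 0).
5 cycles on 149: each ℓ→(−1)^(ℓ−1), product (−1)^144 = +1.

+1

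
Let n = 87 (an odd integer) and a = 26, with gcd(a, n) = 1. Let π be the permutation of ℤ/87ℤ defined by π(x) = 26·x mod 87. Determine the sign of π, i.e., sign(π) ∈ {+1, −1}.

+1

Start at x=44: 44 → 13 → 77 → 1 → 26 → 67 → 2 → … (one orbit).
Cycle lengths of π_26 on ℤ/87ℤ: [28, 28, 28, 2, 1]; 5 cycles in total.
With 5 cycles on 87 points, sign = (−1)^{87−5} = +1.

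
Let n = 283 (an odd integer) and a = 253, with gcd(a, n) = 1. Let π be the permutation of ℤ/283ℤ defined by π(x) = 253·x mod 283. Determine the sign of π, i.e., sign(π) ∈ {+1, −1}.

Orbit of 181 under x↦253x: [181, 230, 175, 127, 152, 251, 111]… (length divides ord_283(253)).
The orbit structure of x ↦ 253x mod 283: 7 orbits of sizes [47, 47, 47, 47, 47, 47, 1].
sign(π) = (−1)^{n − #cycles} = (−1)^{283−7} = (−1)^276 = +1.
(253|283)_J = +1 (Zolotarev's lemma cross-check).

+1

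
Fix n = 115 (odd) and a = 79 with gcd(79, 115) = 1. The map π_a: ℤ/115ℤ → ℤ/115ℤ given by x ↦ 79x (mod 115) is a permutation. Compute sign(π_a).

-1

Trace 16: π^k(16) = [16, 114, 36, 84, 81, 74, 96] for k=0..6.
8 cycles of lengths [22, 22, 22, 22, 22, 2, 2, 1].
115 − 8 = 107 transpositions; sign(π) = (−1)^107 = -1.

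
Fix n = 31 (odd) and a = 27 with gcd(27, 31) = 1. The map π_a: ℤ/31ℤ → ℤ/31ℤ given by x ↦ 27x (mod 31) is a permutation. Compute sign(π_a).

-1

Orbit of 23 under x↦27x: [23, 1, 27, 16, 29, 8, 30]… (length divides ord_31(27)).
4 cycles of lengths [10, 10, 10, 1].
With 4 cycles on 31 points, sign = (−1)^{31−4} = -1.
Check: (27/31) = -1 by Zolotarev.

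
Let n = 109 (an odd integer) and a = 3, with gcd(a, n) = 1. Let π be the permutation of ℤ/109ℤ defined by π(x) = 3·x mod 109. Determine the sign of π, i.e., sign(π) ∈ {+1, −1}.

Trace 78: π^k(78) = [78, 16, 48, 35, 105, 97, 73] for k=0..6.
5 cycles of lengths [27, 27, 27, 27, 1].
n − c = 109 − 5 = 104; sign = (−1)^104 = +1.

+1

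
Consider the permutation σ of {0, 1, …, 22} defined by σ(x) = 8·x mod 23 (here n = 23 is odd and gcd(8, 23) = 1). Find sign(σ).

+1

Start at x=4: 4 → 9 → 3 → 1 → 8 → 18 → 6 → … (one orbit).
The orbit structure of x ↦ 8x mod 23: 3 orbits of sizes [11, 11, 1].
With 3 cycles on 23 points, sign = (−1)^{23−3} = +1.
The Jacobi symbol (8|23) = +1 (Zolotarev) agrees.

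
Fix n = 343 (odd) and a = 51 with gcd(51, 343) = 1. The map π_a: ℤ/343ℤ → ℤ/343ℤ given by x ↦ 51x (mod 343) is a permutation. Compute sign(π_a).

+1

Orbit of 219 under x↦51x: [219, 193, 239, 184, 123, 99, 247]… (length divides ord_343(51)).
π_51 has 7 disjoint cycles with lengths [147, 147, 21, 21, 3, 3, 1] on {0,…,342}.
sign(π) = (−1)^{n − #cycles} = (−1)^{343−7} = (−1)^336 = +1.
Via Zolotarev, sign(π_{51}) = (51|343) = +1.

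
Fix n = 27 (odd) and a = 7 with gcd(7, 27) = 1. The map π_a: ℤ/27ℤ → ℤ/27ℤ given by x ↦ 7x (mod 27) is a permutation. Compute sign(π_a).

+1

Orbit of 25 under x↦7x: [25, 13, 10, 16, 4, 1, 7]… (length divides ord_27(7)).
Decompose π into cycles: lengths [9, 9, 3, 3, 1, 1, 1] (7 cycles, including the fixed point 0).
sign(π) = (−1)^{n − #cycles} = (−1)^{27−7} = (−1)^20 = +1.
(7|27)_J = +1 (Zolotarev's lemma cross-check).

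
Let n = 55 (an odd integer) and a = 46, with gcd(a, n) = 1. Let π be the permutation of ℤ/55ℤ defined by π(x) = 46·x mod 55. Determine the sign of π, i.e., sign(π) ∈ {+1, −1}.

-1

Orbit of 16 under x↦46x: [16, 21, 31, 51, 36, 6, 1]… (length divides ord_55(46)).
The orbit structure of x ↦ 46x mod 55: 10 orbits of sizes [10, 10, 10, 10, 10, 1, 1, 1, 1, 1].
With 10 cycles on 55 points, sign = (−1)^{55−10} = -1.
Via Zolotarev, sign(π_{46}) = (46|55) = -1.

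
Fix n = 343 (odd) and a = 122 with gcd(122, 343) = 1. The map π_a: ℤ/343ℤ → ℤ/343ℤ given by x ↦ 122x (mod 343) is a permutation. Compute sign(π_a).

-1

Orbit of 208 under x↦122x: [208, 337, 297, 219, 307, 67, 285]… (length divides ord_343(122)).
Cycle lengths of π_122 on ℤ/343ℤ: [294, 42, 6, 1]; 4 cycles in total.
343 − 4 = 339 transpositions; sign(π) = (−1)^339 = -1.
(122|343)_J = -1 (Zolotarev's lemma cross-check).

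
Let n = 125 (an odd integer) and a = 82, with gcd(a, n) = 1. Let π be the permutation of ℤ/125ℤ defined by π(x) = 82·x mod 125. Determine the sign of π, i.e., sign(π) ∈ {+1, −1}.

-1

Trace 57: π^k(57) = [57, 49, 18, 101, 32, 124, 43] for k=0..6.
Decompose π into cycles: lengths [20, 20, 20, 20, 20, 4, 4, 4, 4, 4, 4, 1] (12 cycles, including the fixed point 0).
n − c = 125 − 12 = 113; sign = (−1)^113 = -1.
Check: (82/125) = -1 by Zolotarev.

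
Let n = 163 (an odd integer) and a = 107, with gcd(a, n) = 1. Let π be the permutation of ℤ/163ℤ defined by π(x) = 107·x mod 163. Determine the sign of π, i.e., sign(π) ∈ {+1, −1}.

Orbit of 108 under x↦107x: [108, 146, 137, 152, 127, 60, 63]… (length divides ord_163(107)).
The orbit structure of x ↦ 107x mod 163: 2 orbits of sizes [162, 1].
With 2 cycles on 163 points, sign = (−1)^{163−2} = -1.

-1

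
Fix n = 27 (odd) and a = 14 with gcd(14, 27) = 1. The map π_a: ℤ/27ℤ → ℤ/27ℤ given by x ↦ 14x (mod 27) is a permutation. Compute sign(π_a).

-1

Orbit of 2 under x↦14x: [2, 1, 14, 7, 17, 22, 11]… (length divides ord_27(14)).
Decompose π into cycles: lengths [18, 6, 2, 1] (4 cycles, including the fixed point 0).
n − c = 27 − 4 = 23; sign = (−1)^23 = -1.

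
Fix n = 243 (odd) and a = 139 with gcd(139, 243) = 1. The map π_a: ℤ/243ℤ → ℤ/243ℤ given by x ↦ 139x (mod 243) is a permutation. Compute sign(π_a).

+1

Orbit of 10 under x↦139x: [10, 175, 25, 73, 184, 61, 217]… (length divides ord_243(139)).
Decompose π into cycles: lengths [81, 81, 27, 27, 9, 9, 3, 3, 1, 1, 1] (11 cycles, including the fixed point 0).
Σ(ℓ_i−1) = 243−11 = 232; sign = (−1)^232 = +1.
The Jacobi symbol (139|243) = +1 (Zolotarev) agrees.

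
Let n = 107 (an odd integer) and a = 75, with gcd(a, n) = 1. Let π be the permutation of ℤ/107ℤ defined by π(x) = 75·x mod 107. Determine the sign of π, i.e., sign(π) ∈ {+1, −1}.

+1

Start at x=56: 56 → 27 → 99 → 42 → 47 → 101 → 85 → … (one orbit).
Decompose π into cycles: lengths [53, 53, 1] (3 cycles, including the fixed point 0).
107 − 3 = 104 transpositions; sign(π) = (−1)^104 = +1.
Via Zolotarev, sign(π_{75}) = (75|107) = +1.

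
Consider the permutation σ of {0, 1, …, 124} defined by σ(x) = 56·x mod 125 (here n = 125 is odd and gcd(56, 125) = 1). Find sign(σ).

Trace 76: π^k(76) = [76, 6, 86, 66, 71, 101, 31] for k=0..6.
π_56 has 13 disjoint cycles with lengths [25, 25, 25, 25, 5, 5, 5, 5, 1, 1, 1, 1, 1] on {0,…,124}.
Σ(ℓ_i−1) = 125−13 = 112; sign = (−1)^112 = +1.

+1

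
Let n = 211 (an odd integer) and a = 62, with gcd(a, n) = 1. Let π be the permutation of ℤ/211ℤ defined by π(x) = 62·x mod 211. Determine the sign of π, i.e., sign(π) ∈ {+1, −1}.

Trace 161: π^k(161) = [161, 65, 21, 36, 122, 179, 126] for k=0..6.
Cycle lengths of π_62 on ℤ/211ℤ: [105, 105, 1]; 3 cycles in total.
Σ(ℓ_i−1) = 211−3 = 208; sign = (−1)^208 = +1.

+1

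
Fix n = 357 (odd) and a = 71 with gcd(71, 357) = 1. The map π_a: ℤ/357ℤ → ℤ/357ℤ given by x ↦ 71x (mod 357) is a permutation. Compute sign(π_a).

Start at x=274: 274 → 176 → 1 → 71 → 43 → 197 → 64 → … (one orbit).
35 cycles of lengths [16, 16, 16, 16, 16, 16, 16, 16, 16, 16, 16, 16, 16, 16, 16, 16, 16, 16, 16, 16, 16, 2, 2, 2, 2, 2, 2, 2, 1, 1, 1, 1, 1, 1, 1].
35 cycles on 357: each ℓ→(−1)^(ℓ−1), product (−1)^322 = +1.
(71|357)_J = +1 (Zolotarev's lemma cross-check).

+1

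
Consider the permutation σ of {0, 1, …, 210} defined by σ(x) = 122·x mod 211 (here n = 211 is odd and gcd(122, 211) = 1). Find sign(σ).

+1

Orbit of 121 under x↦122x: [121, 203, 79, 143, 144, 55, 169]… (length divides ord_211(122)).
The orbit structure of x ↦ 122x mod 211: 7 orbits of sizes [35, 35, 35, 35, 35, 35, 1].
sign(π) = (−1)^{n − #cycles} = (−1)^{211−7} = (−1)^204 = +1.
The Jacobi symbol (122|211) = +1 (Zolotarev) agrees.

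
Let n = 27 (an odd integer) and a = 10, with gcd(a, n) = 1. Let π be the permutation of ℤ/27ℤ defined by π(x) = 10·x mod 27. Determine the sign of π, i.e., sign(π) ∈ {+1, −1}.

+1

Trace 19: π^k(19) = [19, 1, 10] for k=0..2.
15 cycles of lengths [3, 3, 3, 3, 3, 3, 1, 1, 1, 1, 1, 1, 1, 1, 1].
With 15 cycles on 27 points, sign = (−1)^{27−15} = +1.
Via Zolotarev, sign(π_{10}) = (10|27) = +1.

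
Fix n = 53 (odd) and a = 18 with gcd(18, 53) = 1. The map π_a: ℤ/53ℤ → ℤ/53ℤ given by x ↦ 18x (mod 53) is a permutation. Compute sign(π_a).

Start at x=50: 50 → 52 → 35 → 47 → 51 → 17 → 41 → … (one orbit).
π_18 has 2 disjoint cycles with lengths [52, 1] on {0,…,52}.
With 2 cycles on 53 points, sign = (−1)^{53−2} = -1.

-1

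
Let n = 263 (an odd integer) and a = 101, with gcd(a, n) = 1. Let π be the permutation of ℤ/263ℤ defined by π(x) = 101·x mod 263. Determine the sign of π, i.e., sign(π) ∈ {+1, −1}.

Trace 37: π^k(37) = [37, 55, 32, 76, 49, 215, 149] for k=0..6.
2 cycles of lengths [262, 1].
n − c = 263 − 2 = 261; sign = (−1)^261 = -1.

-1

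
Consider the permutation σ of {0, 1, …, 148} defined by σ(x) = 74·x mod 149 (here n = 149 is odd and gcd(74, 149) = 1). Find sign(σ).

-1

Start at x=5: 5 → 72 → 113 → 18 → 140 → 79 → 35 → … (one orbit).
The orbit structure of x ↦ 74x mod 149: 2 orbits of sizes [148, 1].
With 2 cycles on 149 points, sign = (−1)^{149−2} = -1.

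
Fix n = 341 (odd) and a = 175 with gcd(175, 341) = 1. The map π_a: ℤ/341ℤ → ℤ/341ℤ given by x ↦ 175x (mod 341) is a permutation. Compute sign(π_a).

-1

Trace 45: π^k(45) = [45, 32, 144, 307, 188, 164, 56] for k=0..6.
Cycle type of π: 30×10 + 15×2 + 2×5 + 1; total 18 cycles.
341 − 18 = 323 transpositions; sign(π) = (−1)^323 = -1.
Via Zolotarev, sign(π_{175}) = (175|341) = -1.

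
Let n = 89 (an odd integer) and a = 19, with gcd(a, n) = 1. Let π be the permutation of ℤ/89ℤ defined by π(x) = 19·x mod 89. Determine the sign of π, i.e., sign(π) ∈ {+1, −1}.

-1

Orbit of 17 under x↦19x: [17, 56, 85, 13, 69, 65, 78]… (length divides ord_89(19)).
π_19 has 2 disjoint cycles with lengths [88, 1] on {0,…,88}.
n − c = 89 − 2 = 87; sign = (−1)^87 = -1.
Check: (19/89) = -1 by Zolotarev.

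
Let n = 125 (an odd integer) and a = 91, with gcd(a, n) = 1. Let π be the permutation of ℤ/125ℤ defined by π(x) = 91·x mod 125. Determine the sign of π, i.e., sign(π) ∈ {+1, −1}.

+1

Start at x=121: 121 → 11 → 1 → 91 → 31 → 71 → 86 → … (one orbit).
13 cycles of lengths [25, 25, 25, 25, 5, 5, 5, 5, 1, 1, 1, 1, 1].
125 − 13 = 112 transpositions; sign(π) = (−1)^112 = +1.
Zolotarev: (91|125) = +1, matching the cycle-count sign.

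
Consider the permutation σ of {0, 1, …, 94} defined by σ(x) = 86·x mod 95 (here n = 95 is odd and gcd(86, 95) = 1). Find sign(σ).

Trace 1: π^k(1) = [1, 86, 81, 31, 6, 41, 11] for k=0..6.
10 cycles of lengths [18, 18, 18, 18, 18, 1, 1, 1, 1, 1].
10 cycles on 95: each ℓ→(−1)^(ℓ−1), product (−1)^85 = -1.
(86|95)_J = -1 (Zolotarev's lemma cross-check).

-1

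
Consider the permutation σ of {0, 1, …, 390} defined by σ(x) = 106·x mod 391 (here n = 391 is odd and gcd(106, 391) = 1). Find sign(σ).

-1

Orbit of 154 under x↦106x: [154, 293, 169, 319, 188, 378, 186]… (length divides ord_391(106)).
Cycle type of π: 44×8 + 22 + 4×4 + 1; total 14 cycles.
sign(π) = (−1)^{n − #cycles} = (−1)^{391−14} = (−1)^377 = -1.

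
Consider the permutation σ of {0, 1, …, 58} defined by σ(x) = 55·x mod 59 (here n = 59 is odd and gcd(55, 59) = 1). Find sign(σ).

-1

Orbit of 18 under x↦55x: [18, 46, 52, 28, 6, 35, 37]… (length divides ord_59(55)).
The orbit structure of x ↦ 55x mod 59: 2 orbits of sizes [58, 1].
sign(π) = (−1)^{n − #cycles} = (−1)^{59−2} = (−1)^57 = -1.
Zolotarev: (55|59) = -1, matching the cycle-count sign.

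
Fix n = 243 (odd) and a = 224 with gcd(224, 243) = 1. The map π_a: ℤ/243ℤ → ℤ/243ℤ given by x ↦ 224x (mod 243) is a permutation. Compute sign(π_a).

Orbit of 71 under x↦224x: [71, 109, 116, 226, 80, 181, 206]… (length divides ord_243(224)).
The orbit structure of x ↦ 224x mod 243: 14 orbits of sizes [54, 54, 54, 18, 18, 18, 6, 6, 6, 2, 2, 2, 2, 1].
14 cycles on 243: each ℓ→(−1)^(ℓ−1), product (−1)^229 = -1.
Check: (224/243) = -1 by Zolotarev.

-1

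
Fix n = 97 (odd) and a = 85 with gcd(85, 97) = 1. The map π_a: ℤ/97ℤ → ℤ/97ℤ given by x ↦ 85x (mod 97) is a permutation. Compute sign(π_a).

+1

Start at x=89: 89 → 96 → 12 → 50 → 79 → 22 → 27 → … (one orbit).
Decompose π into cycles: lengths [16, 16, 16, 16, 16, 16, 1] (7 cycles, including the fixed point 0).
Σ(ℓ_i−1) = 97−7 = 90; sign = (−1)^90 = +1.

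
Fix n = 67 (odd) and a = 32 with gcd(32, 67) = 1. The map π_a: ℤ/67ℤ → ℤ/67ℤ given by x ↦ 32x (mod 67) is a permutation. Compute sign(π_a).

-1

Trace 5: π^k(5) = [5, 26, 28, 25, 63, 6, 58] for k=0..6.
Cycle lengths of π_32 on ℤ/67ℤ: [66, 1]; 2 cycles in total.
67 − 2 = 65 transpositions; sign(π) = (−1)^65 = -1.
The Jacobi symbol (32|67) = -1 (Zolotarev) agrees.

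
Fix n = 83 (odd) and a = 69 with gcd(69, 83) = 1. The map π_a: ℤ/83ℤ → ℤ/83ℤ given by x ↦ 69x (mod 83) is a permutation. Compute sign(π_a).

Orbit of 65 under x↦69x: [65, 3, 41, 7, 68, 44, 48]… (length divides ord_83(69)).
Cycle lengths of π_69 on ℤ/83ℤ: [41, 41, 1]; 3 cycles in total.
3 cycles on 83: each ℓ→(−1)^(ℓ−1), product (−1)^80 = +1.
Via Zolotarev, sign(π_{69}) = (69|83) = +1.

+1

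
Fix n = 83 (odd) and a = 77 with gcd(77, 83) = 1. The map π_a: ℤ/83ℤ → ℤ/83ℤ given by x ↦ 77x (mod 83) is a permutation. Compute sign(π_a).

+1

Orbit of 28 under x↦77x: [28, 81, 12, 11, 17, 64, 31]… (length divides ord_83(77)).
Decompose π into cycles: lengths [41, 41, 1] (3 cycles, including the fixed point 0).
Σ(ℓ_i−1) = 83−3 = 80; sign = (−1)^80 = +1.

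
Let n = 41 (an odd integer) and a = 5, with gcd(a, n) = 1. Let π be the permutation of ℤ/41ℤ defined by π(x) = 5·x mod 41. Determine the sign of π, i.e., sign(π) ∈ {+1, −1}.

+1

Trace 40: π^k(40) = [40, 36, 16, 39, 31, 32, 37] for k=0..6.
3 cycles of lengths [20, 20, 1].
Σ(ℓ_i−1) = 41−3 = 38; sign = (−1)^38 = +1.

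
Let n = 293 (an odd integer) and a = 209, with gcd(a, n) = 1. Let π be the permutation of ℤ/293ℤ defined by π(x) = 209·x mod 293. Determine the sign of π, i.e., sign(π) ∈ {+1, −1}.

Trace 133: π^k(133) = [133, 255, 262, 260, 135, 87, 17] for k=0..6.
3 cycles of lengths [146, 146, 1].
sign(π) = (−1)^{n − #cycles} = (−1)^{293−3} = (−1)^290 = +1.

+1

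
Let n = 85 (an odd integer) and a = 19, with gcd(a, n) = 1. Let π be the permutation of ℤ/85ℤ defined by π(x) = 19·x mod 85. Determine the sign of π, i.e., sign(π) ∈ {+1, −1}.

Start at x=1: 1 → 19 → 21 → 59 → 16 → 49 → 81 → … (one orbit).
π_19 has 13 disjoint cycles with lengths [8, 8, 8, 8, 8, 8, 8, 8, 8, 8, 2, 2, 1] on {0,…,84}.
Σ(ℓ_i−1) = 85−13 = 72; sign = (−1)^72 = +1.

+1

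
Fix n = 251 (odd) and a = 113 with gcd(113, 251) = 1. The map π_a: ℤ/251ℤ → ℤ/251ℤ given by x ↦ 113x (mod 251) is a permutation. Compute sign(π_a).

Start at x=20: 20 → 1 → 113 → 219 → 149 → 20 (one orbit).
The orbit structure of x ↦ 113x mod 251: 51 orbits of sizes [5, 5, 5, 5, 5, 5, 5, 5, 5, 5, 5, 5, 5, 5, 5, 5, 5, 5, 5, 5, 5, 5, 5, 5, 5, 5, 5, 5, 5, 5, 5, 5, 5, 5, 5, 5, 5, 5, 5, 5, 5, 5, 5, 5, 5, 5, 5, 5, 5, 5, 1].
Σ(ℓ_i−1) = 251−51 = 200; sign = (−1)^200 = +1.

+1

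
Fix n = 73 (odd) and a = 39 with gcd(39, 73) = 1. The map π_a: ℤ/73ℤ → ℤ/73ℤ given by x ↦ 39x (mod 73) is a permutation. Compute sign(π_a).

-1

Orbit of 19 under x↦39x: [19, 11, 64, 14, 35, 51, 18]… (length divides ord_73(39)).
π_39 has 2 disjoint cycles with lengths [72, 1] on {0,…,72}.
73 − 2 = 71 transpositions; sign(π) = (−1)^71 = -1.
The Jacobi symbol (39|73) = -1 (Zolotarev) agrees.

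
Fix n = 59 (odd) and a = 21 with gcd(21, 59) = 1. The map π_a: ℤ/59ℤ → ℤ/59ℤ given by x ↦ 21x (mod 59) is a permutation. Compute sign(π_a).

+1

Start at x=53: 53 → 51 → 9 → 12 → 16 → 41 → 35 → … (one orbit).
3 cycles of lengths [29, 29, 1].
59 − 3 = 56 transpositions; sign(π) = (−1)^56 = +1.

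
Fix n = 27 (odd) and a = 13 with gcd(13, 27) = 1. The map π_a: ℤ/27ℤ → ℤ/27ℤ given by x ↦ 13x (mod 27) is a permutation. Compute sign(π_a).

Orbit of 16 under x↦13x: [16, 19, 4, 25, 1, 13, 7]… (length divides ord_27(13)).
Cycle type of π: 9×2 + 3×2 + 1×3; total 7 cycles.
With 7 cycles on 27 points, sign = (−1)^{27−7} = +1.
The Jacobi symbol (13|27) = +1 (Zolotarev) agrees.

+1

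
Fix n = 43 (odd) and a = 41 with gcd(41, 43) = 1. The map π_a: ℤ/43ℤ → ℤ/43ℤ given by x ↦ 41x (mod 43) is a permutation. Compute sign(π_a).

Start at x=11: 11 → 21 → 1 → 41 → 4 → 35 → 16 → 11 (one orbit).
The orbit structure of x ↦ 41x mod 43: 7 orbits of sizes [7, 7, 7, 7, 7, 7, 1].
With 7 cycles on 43 points, sign = (−1)^{43−7} = +1.

+1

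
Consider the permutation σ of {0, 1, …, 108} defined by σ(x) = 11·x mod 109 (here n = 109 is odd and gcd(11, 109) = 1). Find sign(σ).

-1

Start at x=15: 15 → 56 → 71 → 18 → 89 → 107 → 87 → … (one orbit).
Cycle lengths of π_11 on ℤ/109ℤ: [108, 1]; 2 cycles in total.
sign(π) = (−1)^{n − #cycles} = (−1)^{109−2} = (−1)^107 = -1.
(11|109)_J = -1 (Zolotarev's lemma cross-check).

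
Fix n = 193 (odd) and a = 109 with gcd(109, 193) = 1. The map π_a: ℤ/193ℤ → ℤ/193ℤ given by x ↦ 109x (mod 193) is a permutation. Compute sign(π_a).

+1

Orbit of 1 under x↦109x: [1, 109, 108, 192, 84, 85]… (length divides ord_193(109)).
Decompose π into cycles: lengths [6, 6, 6, 6, 6, 6, 6, 6, 6, 6, 6, 6, 6, 6, 6, 6, 6, 6, 6, 6, 6, 6, 6, 6, 6, 6, 6, 6, 6, 6, 6, 6, 1] (33 cycles, including the fixed point 0).
n − c = 193 − 33 = 160; sign = (−1)^160 = +1.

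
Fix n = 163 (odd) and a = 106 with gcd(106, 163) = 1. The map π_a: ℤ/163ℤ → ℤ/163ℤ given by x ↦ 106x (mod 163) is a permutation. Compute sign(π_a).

-1

Trace 47: π^k(47) = [47, 92, 135, 129, 145, 48, 35] for k=0..6.
2 cycles of lengths [162, 1].
With 2 cycles on 163 points, sign = (−1)^{163−2} = -1.
The Jacobi symbol (106|163) = -1 (Zolotarev) agrees.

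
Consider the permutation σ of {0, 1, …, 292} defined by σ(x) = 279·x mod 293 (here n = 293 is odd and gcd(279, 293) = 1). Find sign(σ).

+1

Trace 133: π^k(133) = [133, 189, 284, 126, 287, 84, 289] for k=0..6.
5 cycles of lengths [73, 73, 73, 73, 1].
sign(π) = (−1)^{n − #cycles} = (−1)^{293−5} = (−1)^288 = +1.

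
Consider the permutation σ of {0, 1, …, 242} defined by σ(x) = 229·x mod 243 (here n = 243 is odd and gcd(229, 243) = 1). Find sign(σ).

+1

Trace 169: π^k(169) = [169, 64, 76, 151, 73, 193, 214] for k=0..6.
11 cycles of lengths [81, 81, 27, 27, 9, 9, 3, 3, 1, 1, 1].
11 cycles on 243: each ℓ→(−1)^(ℓ−1), product (−1)^232 = +1.
(229|243)_J = +1 (Zolotarev's lemma cross-check).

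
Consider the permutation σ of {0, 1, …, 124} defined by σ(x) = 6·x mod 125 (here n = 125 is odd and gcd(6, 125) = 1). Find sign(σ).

+1

Trace 16: π^k(16) = [16, 96, 76, 81, 111, 41, 121] for k=0..6.
π_6 has 13 disjoint cycles with lengths [25, 25, 25, 25, 5, 5, 5, 5, 1, 1, 1, 1, 1] on {0,…,124}.
With 13 cycles on 125 points, sign = (−1)^{125−13} = +1.
(6|125)_J = +1 (Zolotarev's lemma cross-check).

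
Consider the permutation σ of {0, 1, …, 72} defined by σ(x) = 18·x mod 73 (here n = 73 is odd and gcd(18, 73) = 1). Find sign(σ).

+1

Trace 18: π^k(18) = [18, 32, 65, 2, 36, 64, 57] for k=0..6.
5 cycles of lengths [18, 18, 18, 18, 1].
73 − 5 = 68 transpositions; sign(π) = (−1)^68 = +1.
Zolotarev: (18|73) = +1, matching the cycle-count sign.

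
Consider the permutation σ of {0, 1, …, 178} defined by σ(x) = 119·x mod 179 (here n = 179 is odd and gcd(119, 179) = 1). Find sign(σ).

Trace 30: π^k(30) = [30, 169, 63, 158, 7, 117, 140] for k=0..6.
Cycle lengths of π_119 on ℤ/179ℤ: [178, 1]; 2 cycles in total.
sign(π) = (−1)^{n − #cycles} = (−1)^{179−2} = (−1)^177 = -1.
Via Zolotarev, sign(π_{119}) = (119|179) = -1.

-1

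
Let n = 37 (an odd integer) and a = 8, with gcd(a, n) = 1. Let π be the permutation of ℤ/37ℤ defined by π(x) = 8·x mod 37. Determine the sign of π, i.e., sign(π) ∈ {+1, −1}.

Trace 14: π^k(14) = [14, 1, 8, 27, 31, 26, 23] for k=0..6.
The orbit structure of x ↦ 8x mod 37: 4 orbits of sizes [12, 12, 12, 1].
37 − 4 = 33 transpositions; sign(π) = (−1)^33 = -1.

-1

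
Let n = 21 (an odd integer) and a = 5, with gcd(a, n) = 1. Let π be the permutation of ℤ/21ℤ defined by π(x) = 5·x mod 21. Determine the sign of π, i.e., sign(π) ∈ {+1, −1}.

Trace 1: π^k(1) = [1, 5, 4, 20, 16, 17] for k=0..5.
π_5 has 5 disjoint cycles with lengths [6, 6, 6, 2, 1] on {0,…,20}.
With 5 cycles on 21 points, sign = (−1)^{21−5} = +1.
Check: (5/21) = +1 by Zolotarev.

+1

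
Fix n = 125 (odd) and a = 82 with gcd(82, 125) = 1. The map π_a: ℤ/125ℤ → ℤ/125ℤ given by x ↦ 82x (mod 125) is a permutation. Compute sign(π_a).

-1

Trace 57: π^k(57) = [57, 49, 18, 101, 32, 124, 43] for k=0..6.
Cycle lengths of π_82 on ℤ/125ℤ: [20, 20, 20, 20, 20, 4, 4, 4, 4, 4, 4, 1]; 12 cycles in total.
n − c = 125 − 12 = 113; sign = (−1)^113 = -1.
Via Zolotarev, sign(π_{82}) = (82|125) = -1.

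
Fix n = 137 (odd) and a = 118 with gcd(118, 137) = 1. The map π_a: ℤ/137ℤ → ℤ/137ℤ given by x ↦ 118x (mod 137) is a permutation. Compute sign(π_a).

Start at x=115: 115 → 7 → 4 → 61 → 74 → 101 → 136 → … (one orbit).
π_118 has 3 disjoint cycles with lengths [68, 68, 1] on {0,…,136}.
3 cycles on 137: each ℓ→(−1)^(ℓ−1), product (−1)^134 = +1.
Check: (118/137) = +1 by Zolotarev.

+1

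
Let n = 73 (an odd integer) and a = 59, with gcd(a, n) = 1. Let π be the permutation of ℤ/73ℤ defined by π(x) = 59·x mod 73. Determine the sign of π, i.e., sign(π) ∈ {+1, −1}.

-1

Start at x=64: 64 → 53 → 61 → 22 → 57 → 5 → 3 → … (one orbit).
π_59 has 2 disjoint cycles with lengths [72, 1] on {0,…,72}.
With 2 cycles on 73 points, sign = (−1)^{73−2} = -1.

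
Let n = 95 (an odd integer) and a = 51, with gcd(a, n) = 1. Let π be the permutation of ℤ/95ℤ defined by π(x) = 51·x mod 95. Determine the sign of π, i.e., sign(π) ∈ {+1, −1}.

Trace 46: π^k(46) = [46, 66, 41, 1, 51, 36, 31] for k=0..6.
The orbit structure of x ↦ 51x mod 95: 10 orbits of sizes [18, 18, 18, 18, 18, 1, 1, 1, 1, 1].
sign(π) = (−1)^{n − #cycles} = (−1)^{95−10} = (−1)^85 = -1.
Check: (51/95) = -1 by Zolotarev.

-1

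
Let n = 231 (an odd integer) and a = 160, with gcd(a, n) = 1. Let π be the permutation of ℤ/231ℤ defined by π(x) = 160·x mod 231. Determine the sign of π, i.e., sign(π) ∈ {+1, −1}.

+1

Orbit of 64 under x↦160x: [64, 76, 148, 118, 169, 13, 1]… (length divides ord_231(160)).
33 cycles of lengths [10, 10, 10, 10, 10, 10, 10, 10, 10, 10, 10, 10, 10, 10, 10, 10, 10, 10, 10, 10, 10, 2, 2, 2, 2, 2, 2, 2, 2, 2, 1, 1, 1].
Σ(ℓ_i−1) = 231−33 = 198; sign = (−1)^198 = +1.
Check: (160/231) = +1 by Zolotarev.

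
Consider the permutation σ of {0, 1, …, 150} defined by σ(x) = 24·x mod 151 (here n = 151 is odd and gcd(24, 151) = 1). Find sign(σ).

Start at x=19: 19 → 3 → 72 → 67 → 98 → 87 → 125 → … (one orbit).
The orbit structure of x ↦ 24x mod 151: 4 orbits of sizes [50, 50, 50, 1].
Σ(ℓ_i−1) = 151−4 = 147; sign = (−1)^147 = -1.
(24|151)_J = -1 (Zolotarev's lemma cross-check).

-1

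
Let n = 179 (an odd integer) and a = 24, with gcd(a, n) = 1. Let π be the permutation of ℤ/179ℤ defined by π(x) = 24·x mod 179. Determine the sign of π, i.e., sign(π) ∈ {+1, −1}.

Start at x=93: 93 → 84 → 47 → 54 → 43 → 137 → 66 → … (one orbit).
π_24 has 2 disjoint cycles with lengths [178, 1] on {0,…,178}.
2 cycles on 179: each ℓ→(−1)^(ℓ−1), product (−1)^177 = -1.
Zolotarev: (24|179) = -1, matching the cycle-count sign.

-1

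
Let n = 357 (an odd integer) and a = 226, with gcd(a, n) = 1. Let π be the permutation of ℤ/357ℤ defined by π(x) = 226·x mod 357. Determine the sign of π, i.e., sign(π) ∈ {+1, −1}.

-1

Start at x=37: 37 → 151 → 211 → 205 → 277 → 127 → 142 → … (one orbit).
Decompose π into cycles: lengths [48, 48, 48, 48, 48, 48, 16, 16, 16, 3, 3, 3, 3, 3, 3, 1, 1, 1] (18 cycles, including the fixed point 0).
With 18 cycles on 357 points, sign = (−1)^{357−18} = -1.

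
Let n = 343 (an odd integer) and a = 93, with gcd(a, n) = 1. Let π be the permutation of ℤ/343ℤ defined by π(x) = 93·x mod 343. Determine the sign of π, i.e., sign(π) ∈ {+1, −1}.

+1

Trace 323: π^k(323) = [323, 198, 235, 246, 240, 25, 267] for k=0..6.
Cycle lengths of π_93 on ℤ/343ℤ: [147, 147, 21, 21, 3, 3, 1]; 7 cycles in total.
Σ(ℓ_i−1) = 343−7 = 336; sign = (−1)^336 = +1.
Via Zolotarev, sign(π_{93}) = (93|343) = +1.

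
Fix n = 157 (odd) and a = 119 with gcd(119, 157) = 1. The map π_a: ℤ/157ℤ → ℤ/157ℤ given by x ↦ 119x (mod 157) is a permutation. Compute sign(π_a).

Orbit of 149 under x↦119x: [149, 147, 66, 4, 5, 124, 155]… (length divides ord_157(119)).
π_119 has 2 disjoint cycles with lengths [156, 1] on {0,…,156}.
2 cycles on 157: each ℓ→(−1)^(ℓ−1), product (−1)^155 = -1.
The Jacobi symbol (119|157) = -1 (Zolotarev) agrees.

-1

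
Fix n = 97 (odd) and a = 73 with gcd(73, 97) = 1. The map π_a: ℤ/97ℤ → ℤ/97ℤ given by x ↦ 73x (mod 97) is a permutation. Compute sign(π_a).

+1

Start at x=91: 91 → 47 → 36 → 9 → 75 → 43 → 35 → … (one orbit).
π_73 has 5 disjoint cycles with lengths [24, 24, 24, 24, 1] on {0,…,96}.
n − c = 97 − 5 = 92; sign = (−1)^92 = +1.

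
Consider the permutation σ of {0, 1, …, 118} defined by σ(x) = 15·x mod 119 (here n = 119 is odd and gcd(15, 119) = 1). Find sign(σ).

Orbit of 64 under x↦15x: [64, 8, 1, 15, 106, 43, 50]… (length divides ord_119(15)).
The orbit structure of x ↦ 15x mod 119: 21 orbits of sizes [8, 8, 8, 8, 8, 8, 8, 8, 8, 8, 8, 8, 8, 8, 1, 1, 1, 1, 1, 1, 1].
sign(π) = (−1)^{n − #cycles} = (−1)^{119−21} = (−1)^98 = +1.

+1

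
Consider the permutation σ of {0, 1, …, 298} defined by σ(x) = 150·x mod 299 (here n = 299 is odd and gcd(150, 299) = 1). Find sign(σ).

-1

Trace 231: π^k(231) = [231, 265, 282, 141, 220, 110, 55] for k=0..6.
6 cycles of lengths [132, 132, 12, 11, 11, 1].
n − c = 299 − 6 = 293; sign = (−1)^293 = -1.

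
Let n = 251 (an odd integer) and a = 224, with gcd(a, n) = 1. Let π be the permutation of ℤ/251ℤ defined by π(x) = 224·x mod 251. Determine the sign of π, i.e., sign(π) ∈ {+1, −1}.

-1

Start at x=123: 123 → 193 → 60 → 137 → 66 → 226 → 173 → … (one orbit).
Cycle type of π: 250 + 1; total 2 cycles.
2 cycles on 251: each ℓ→(−1)^(ℓ−1), product (−1)^249 = -1.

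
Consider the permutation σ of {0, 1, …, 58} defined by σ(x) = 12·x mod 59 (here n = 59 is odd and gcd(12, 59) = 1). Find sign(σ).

+1

Trace 51: π^k(51) = [51, 22, 28, 41, 20, 4, 48] for k=0..6.
π_12 has 3 disjoint cycles with lengths [29, 29, 1] on {0,…,58}.
With 3 cycles on 59 points, sign = (−1)^{59−3} = +1.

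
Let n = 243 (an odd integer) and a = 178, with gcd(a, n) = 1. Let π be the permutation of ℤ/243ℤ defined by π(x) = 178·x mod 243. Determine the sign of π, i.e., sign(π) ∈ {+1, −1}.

+1

Trace 130: π^k(130) = [130, 55, 70, 67, 19, 223, 85] for k=0..6.
The orbit structure of x ↦ 178x mod 243: 11 orbits of sizes [81, 81, 27, 27, 9, 9, 3, 3, 1, 1, 1].
243 − 11 = 232 transpositions; sign(π) = (−1)^232 = +1.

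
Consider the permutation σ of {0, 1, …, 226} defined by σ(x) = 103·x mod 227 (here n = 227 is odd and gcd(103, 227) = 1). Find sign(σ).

Orbit of 221 under x↦103x: [221, 63, 133, 79, 192, 27, 57]… (length divides ord_227(103)).
Cycle lengths of π_103 on ℤ/227ℤ: [113, 113, 1]; 3 cycles in total.
sign(π) = (−1)^{n − #cycles} = (−1)^{227−3} = (−1)^224 = +1.
(103|227)_J = +1 (Zolotarev's lemma cross-check).

+1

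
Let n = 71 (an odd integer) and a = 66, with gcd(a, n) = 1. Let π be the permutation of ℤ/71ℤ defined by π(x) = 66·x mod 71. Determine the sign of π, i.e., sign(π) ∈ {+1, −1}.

-1

Trace 57: π^k(57) = [57, 70, 5, 46, 54, 14, 1] for k=0..6.
The orbit structure of x ↦ 66x mod 71: 8 orbits of sizes [10, 10, 10, 10, 10, 10, 10, 1].
71 − 8 = 63 transpositions; sign(π) = (−1)^63 = -1.
Zolotarev: (66|71) = -1, matching the cycle-count sign.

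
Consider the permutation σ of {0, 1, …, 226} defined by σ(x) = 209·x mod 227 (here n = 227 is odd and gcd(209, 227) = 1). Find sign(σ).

+1

Orbit of 219 under x↦209x: [219, 144, 132, 121, 92, 160, 71]… (length divides ord_227(209)).
Cycle lengths of π_209 on ℤ/227ℤ: [113, 113, 1]; 3 cycles in total.
Σ(ℓ_i−1) = 227−3 = 224; sign = (−1)^224 = +1.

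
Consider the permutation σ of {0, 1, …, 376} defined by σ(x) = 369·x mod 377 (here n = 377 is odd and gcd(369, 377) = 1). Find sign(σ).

Trace 369: π^k(369) = [369, 64, 242, 326, 31, 129, 99] for k=0..6.
π_369 has 17 disjoint cycles with lengths [28, 28, 28, 28, 28, 28, 28, 28, 28, 28, 28, 28, 28, 4, 4, 4, 1] on {0,…,376}.
n − c = 377 − 17 = 360; sign = (−1)^360 = +1.

+1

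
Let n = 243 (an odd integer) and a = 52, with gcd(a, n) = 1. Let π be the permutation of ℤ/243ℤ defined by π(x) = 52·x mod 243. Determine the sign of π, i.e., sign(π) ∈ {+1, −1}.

Start at x=133: 133 → 112 → 235 → 70 → 238 → 226 → 88 → … (one orbit).
Cycle lengths of π_52 on ℤ/243ℤ: [81, 81, 27, 27, 9, 9, 3, 3, 1, 1, 1]; 11 cycles in total.
Σ(ℓ_i−1) = 243−11 = 232; sign = (−1)^232 = +1.

+1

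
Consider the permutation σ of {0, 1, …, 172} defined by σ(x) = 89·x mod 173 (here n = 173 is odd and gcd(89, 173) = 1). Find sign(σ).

Start at x=164: 164 → 64 → 160 → 54 → 135 → 78 → 22 → … (one orbit).
π_89 has 3 disjoint cycles with lengths [86, 86, 1] on {0,…,172}.
With 3 cycles on 173 points, sign = (−1)^{173−3} = +1.

+1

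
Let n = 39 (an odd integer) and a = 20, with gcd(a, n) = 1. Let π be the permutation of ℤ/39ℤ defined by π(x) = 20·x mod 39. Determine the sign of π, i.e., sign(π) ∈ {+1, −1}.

+1

Trace 5: π^k(5) = [5, 22, 11, 25, 32, 16, 8] for k=0..6.
Cycle lengths of π_20 on ℤ/39ℤ: [12, 12, 12, 2, 1]; 5 cycles in total.
Σ(ℓ_i−1) = 39−5 = 34; sign = (−1)^34 = +1.
Zolotarev: (20|39) = +1, matching the cycle-count sign.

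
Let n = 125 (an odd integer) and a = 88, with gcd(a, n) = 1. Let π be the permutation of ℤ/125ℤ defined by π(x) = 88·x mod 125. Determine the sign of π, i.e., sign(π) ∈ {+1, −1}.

-1

Trace 39: π^k(39) = [39, 57, 16, 33, 29, 52, 76] for k=0..6.
4 cycles of lengths [100, 20, 4, 1].
4 cycles on 125: each ℓ→(−1)^(ℓ−1), product (−1)^121 = -1.
(88|125)_J = -1 (Zolotarev's lemma cross-check).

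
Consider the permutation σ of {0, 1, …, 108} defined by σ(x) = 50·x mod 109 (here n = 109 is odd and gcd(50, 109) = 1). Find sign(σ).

Start at x=105: 105 → 18 → 28 → 92 → 22 → 10 → 64 → … (one orbit).
Cycle lengths of π_50 on ℤ/109ℤ: [108, 1]; 2 cycles in total.
n − c = 109 − 2 = 107; sign = (−1)^107 = -1.
Zolotarev: (50|109) = -1, matching the cycle-count sign.

-1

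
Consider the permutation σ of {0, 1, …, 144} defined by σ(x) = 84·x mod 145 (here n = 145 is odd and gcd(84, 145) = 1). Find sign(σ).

-1

Trace 79: π^k(79) = [79, 111, 44, 71, 19, 1, 84] for k=0..6.
8 cycles of lengths [28, 28, 28, 28, 28, 2, 2, 1].
n − c = 145 − 8 = 137; sign = (−1)^137 = -1.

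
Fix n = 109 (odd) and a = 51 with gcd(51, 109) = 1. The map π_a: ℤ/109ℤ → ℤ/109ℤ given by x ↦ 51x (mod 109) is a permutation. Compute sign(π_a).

Trace 4: π^k(4) = [4, 95, 49, 101, 28, 11, 16] for k=0..6.
Decompose π into cycles: lengths [108, 1] (2 cycles, including the fixed point 0).
Σ(ℓ_i−1) = 109−2 = 107; sign = (−1)^107 = -1.
Check: (51/109) = -1 by Zolotarev.

-1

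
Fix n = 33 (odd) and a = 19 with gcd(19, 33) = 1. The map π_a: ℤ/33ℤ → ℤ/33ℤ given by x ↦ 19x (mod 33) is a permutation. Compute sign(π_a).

Start at x=7: 7 → 1 → 19 → 31 → 28 → 4 → 10 → … (one orbit).
The orbit structure of x ↦ 19x mod 33: 6 orbits of sizes [10, 10, 10, 1, 1, 1].
n − c = 33 − 6 = 27; sign = (−1)^27 = -1.

-1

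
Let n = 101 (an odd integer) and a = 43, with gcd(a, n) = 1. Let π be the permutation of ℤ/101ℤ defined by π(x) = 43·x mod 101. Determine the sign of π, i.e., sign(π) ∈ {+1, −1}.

+1

Orbit of 21 under x↦43x: [21, 95, 45, 16, 82, 92, 17]… (length divides ord_101(43)).
Cycle type of π: 50×2 + 1; total 3 cycles.
3 cycles on 101: each ℓ→(−1)^(ℓ−1), product (−1)^98 = +1.
(43|101)_J = +1 (Zolotarev's lemma cross-check).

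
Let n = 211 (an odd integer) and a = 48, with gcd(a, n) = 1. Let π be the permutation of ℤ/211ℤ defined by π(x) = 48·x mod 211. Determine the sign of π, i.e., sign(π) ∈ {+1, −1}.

-1

Start at x=36: 36 → 40 → 21 → 164 → 65 → 166 → 161 → … (one orbit).
The orbit structure of x ↦ 48x mod 211: 2 orbits of sizes [210, 1].
211 − 2 = 209 transpositions; sign(π) = (−1)^209 = -1.
The Jacobi symbol (48|211) = -1 (Zolotarev) agrees.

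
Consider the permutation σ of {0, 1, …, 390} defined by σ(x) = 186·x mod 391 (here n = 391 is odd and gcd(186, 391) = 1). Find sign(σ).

+1

Start at x=307: 307 → 16 → 239 → 271 → 358 → 118 → 52 → … (one orbit).
Cycle type of π: 22×16 + 11×2 + 2×8 + 1; total 27 cycles.
27 cycles on 391: each ℓ→(−1)^(ℓ−1), product (−1)^364 = +1.
Via Zolotarev, sign(π_{186}) = (186|391) = +1.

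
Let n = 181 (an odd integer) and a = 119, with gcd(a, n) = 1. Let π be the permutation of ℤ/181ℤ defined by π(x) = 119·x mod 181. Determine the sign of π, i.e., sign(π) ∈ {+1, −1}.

+1

Start at x=180: 180 → 62 → 138 → 132 → 142 → 65 → 133 → … (one orbit).
π_119 has 11 disjoint cycles with lengths [18, 18, 18, 18, 18, 18, 18, 18, 18, 18, 1] on {0,…,180}.
11 cycles on 181: each ℓ→(−1)^(ℓ−1), product (−1)^170 = +1.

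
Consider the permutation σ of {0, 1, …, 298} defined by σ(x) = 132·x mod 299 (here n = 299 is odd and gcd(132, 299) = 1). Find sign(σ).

+1

Trace 7: π^k(7) = [7, 27, 275, 121, 125, 55, 84] for k=0..6.
5 cycles of lengths [132, 132, 22, 12, 1].
sign(π) = (−1)^{n − #cycles} = (−1)^{299−5} = (−1)^294 = +1.
Via Zolotarev, sign(π_{132}) = (132|299) = +1.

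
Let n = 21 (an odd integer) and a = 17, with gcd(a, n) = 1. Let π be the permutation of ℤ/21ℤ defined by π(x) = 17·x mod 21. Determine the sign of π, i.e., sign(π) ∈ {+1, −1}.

+1

Start at x=4: 4 → 5 → 1 → 17 → 16 → 20 → 4 (one orbit).
π_17 has 5 disjoint cycles with lengths [6, 6, 6, 2, 1] on {0,…,20}.
5 cycles on 21: each ℓ→(−1)^(ℓ−1), product (−1)^16 = +1.
The Jacobi symbol (17|21) = +1 (Zolotarev) agrees.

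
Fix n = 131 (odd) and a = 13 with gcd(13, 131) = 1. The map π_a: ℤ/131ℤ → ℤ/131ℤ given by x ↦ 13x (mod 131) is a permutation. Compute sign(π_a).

Start at x=38: 38 → 101 → 3 → 39 → 114 → 41 → 9 → … (one orbit).
Cycle type of π: 65×2 + 1; total 3 cycles.
Σ(ℓ_i−1) = 131−3 = 128; sign = (−1)^128 = +1.
Via Zolotarev, sign(π_{13}) = (13|131) = +1.

+1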